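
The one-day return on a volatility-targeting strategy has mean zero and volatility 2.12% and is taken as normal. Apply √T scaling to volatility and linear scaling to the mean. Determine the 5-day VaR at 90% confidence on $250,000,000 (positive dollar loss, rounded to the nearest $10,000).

At 90%, z = 1.282.
σ_{5d} = 2.12% × √5 = 4.740%.
VaR = 1.282 × 4.740% = 6.077%.
On $250,000,000: 0.06077 × $250,000,000 = $15,192,500.

$15,190,000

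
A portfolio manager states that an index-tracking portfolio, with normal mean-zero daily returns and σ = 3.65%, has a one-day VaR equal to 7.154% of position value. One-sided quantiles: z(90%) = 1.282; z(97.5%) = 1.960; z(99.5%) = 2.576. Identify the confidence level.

Implied z = VaR/σ = 7.154 / 3.65 = 1.960.
This matches z(97.5%) = 1.960.

97.5%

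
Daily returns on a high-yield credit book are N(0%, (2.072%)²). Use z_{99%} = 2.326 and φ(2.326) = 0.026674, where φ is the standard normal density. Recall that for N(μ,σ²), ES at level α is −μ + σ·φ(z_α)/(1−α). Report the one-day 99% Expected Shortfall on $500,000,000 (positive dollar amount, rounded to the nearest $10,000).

$27,630,000

Tail multiplier: φ(z)/(1−α) = 0.026674 / 0.01 = 2.667.
ES = 2.072% × 2.667 = 5.526%.
On $500,000,000: 0.05526 × $500,000,000 = $27,630,000.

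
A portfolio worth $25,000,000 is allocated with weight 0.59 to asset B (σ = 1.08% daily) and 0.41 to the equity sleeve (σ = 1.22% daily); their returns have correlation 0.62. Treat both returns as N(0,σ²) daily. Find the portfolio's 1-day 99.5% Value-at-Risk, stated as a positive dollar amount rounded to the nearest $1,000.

$660,000

σ_p² = 0.59²·1.08² + 0.41²·1.22² + 2·0.62·0.59·0.41·1.08·1.22 = 1.0514 (%²).
σ_p = √1.0514 = 1.025%.
At 99.5%, z = 2.576.
VaR = 2.576 × 1.025% = 2.640%; on $25,000,000 that is $660,000.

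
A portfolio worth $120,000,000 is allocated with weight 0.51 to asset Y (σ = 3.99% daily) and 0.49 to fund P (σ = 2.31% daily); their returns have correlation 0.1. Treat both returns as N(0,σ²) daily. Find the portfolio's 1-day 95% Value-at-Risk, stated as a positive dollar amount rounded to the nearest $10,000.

σ_p² = 0.51²·3.99² + 0.49²·2.31² + 2·0.1·0.51·0.49·3.99·2.31 = 5.8827 (%²).
σ_p = √5.8827 = 2.425%.
At 95%, z = 1.645.
VaR = 1.645 × 2.425% = 3.989%; on $120,000,000 that is $4,786,800.

$4,790,000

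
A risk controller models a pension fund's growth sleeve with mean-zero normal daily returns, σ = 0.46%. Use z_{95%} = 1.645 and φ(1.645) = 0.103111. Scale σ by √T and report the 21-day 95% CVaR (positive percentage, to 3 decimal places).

4.347%

σ_{21d} = 0.46% × √21 = 2.108%.
ES multiplier = φ(z)/(1−α) = 0.103111/0.05 = 2.062.
ES = 2.108% × 2.062 = 4.347%.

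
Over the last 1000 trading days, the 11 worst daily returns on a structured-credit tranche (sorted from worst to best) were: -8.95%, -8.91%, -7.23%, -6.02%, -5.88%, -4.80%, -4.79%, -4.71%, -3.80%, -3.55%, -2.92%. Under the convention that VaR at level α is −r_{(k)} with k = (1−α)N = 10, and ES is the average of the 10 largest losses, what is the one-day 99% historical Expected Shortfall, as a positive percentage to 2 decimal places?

The 10 worst returns sum to -58.64%.
ES = −(-58.64%) / 10 = 5.864% ≈ 5.86%.

5.86%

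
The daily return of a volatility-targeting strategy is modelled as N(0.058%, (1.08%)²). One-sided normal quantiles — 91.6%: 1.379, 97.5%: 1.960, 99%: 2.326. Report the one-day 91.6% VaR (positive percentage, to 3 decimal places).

VaR = −μ + z·σ = −(0.058%) + 1.379 × 1.08% = 1.431%.

1.431%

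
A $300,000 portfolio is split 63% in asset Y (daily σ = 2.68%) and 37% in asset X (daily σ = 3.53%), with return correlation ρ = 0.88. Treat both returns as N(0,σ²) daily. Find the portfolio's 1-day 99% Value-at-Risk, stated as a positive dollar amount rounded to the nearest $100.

$20,300

σ_p² = 0.63²·2.68² + 0.37²·3.53² + 2·0.88·0.63·0.37·2.68·3.53 = 8.4378 (%²).
σ_p = √8.4378 = 2.905%.
At 99%, z = 2.326.
VaR = 2.326 × 2.905% = 6.757%; on $300,000 that is $20,271.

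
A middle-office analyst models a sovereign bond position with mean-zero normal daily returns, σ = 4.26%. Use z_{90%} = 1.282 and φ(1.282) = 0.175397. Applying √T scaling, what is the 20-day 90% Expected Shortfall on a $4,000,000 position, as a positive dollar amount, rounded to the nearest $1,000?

σ_{20d} = 4.26% × √20 = 19.051%.
ES multiplier = φ(z)/(1−α) = 0.175397/0.1 = 1.754.
ES = 19.051% × 1.754 = 33.415%; on $4,000,000: $1,336,600.

$1,337,000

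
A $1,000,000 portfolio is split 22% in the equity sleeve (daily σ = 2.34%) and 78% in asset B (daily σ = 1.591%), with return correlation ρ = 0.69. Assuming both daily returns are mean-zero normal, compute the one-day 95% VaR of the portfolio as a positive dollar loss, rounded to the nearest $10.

$26,960

σ_p² = 0.22²·2.34² + 0.78²·1.591² + 2·0.69·0.22·0.78·2.34·1.591 = 2.6867 (%²).
σ_p = √2.6867 = 1.639%.
At 95%, z = 1.645.
VaR = 1.645 × 1.639% = 2.696%; on $1,000,000 that is $26,960.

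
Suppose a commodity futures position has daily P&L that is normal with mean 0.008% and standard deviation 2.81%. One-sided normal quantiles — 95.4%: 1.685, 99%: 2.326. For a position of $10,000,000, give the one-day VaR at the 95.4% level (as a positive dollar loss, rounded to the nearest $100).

VaR = −μ + z·σ = −(0.008%) + 1.685 × 2.81% = 4.727%.
On $10,000,000: 0.04727 × $10,000,000 = $472,700.

$472,700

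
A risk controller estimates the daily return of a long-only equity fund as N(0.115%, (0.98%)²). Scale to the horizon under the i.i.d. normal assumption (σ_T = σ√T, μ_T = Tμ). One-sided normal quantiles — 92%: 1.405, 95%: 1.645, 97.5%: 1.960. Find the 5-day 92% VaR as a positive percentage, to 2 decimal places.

2.50%

σ_{5d} = 0.98% × √5 = 2.191%; μ_{5d} = 5 × 0.115% = 0.575%.
VaR = −(0.575%) + 1.405 × 2.191% = 2.503%.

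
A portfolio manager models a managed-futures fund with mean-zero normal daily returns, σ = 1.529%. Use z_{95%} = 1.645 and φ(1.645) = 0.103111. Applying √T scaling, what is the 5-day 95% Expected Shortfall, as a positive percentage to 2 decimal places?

σ_{5d} = 1.529% × √5 = 3.419%.
ES multiplier = φ(z)/(1−α) = 0.103111/0.05 = 2.062.
ES = 3.419% × 2.062 = 7.050%.

7.05%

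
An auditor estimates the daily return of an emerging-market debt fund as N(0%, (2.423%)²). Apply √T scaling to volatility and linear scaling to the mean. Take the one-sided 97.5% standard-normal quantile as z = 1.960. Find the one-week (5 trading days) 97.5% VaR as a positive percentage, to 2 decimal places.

10.62%

σ_{5d} = 2.423% × √5 = 5.418%.
VaR = 1.960 × 5.418% = 10.619%.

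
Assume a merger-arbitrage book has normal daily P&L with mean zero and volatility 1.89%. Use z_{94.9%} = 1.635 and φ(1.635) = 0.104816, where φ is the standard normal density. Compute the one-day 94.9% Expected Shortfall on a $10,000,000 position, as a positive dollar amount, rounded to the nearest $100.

$388,400

Tail multiplier: φ(z)/(1−α) = 0.104816 / 0.051 = 2.055.
ES = 1.89% × 2.055 = 3.884%.
On $10,000,000: 0.03884 × $10,000,000 = $388,400.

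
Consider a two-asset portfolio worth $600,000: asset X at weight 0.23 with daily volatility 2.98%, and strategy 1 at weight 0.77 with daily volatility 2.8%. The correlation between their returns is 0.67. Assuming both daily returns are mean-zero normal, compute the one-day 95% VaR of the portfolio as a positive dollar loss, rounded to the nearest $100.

σ_p² = 0.23²·2.98² + 0.77²·2.8² + 2·0.67·0.23·0.77·2.98·2.8 = 7.0983 (%²).
σ_p = √7.0983 = 2.664%.
At 95%, z = 1.645.
VaR = 1.645 × 2.664% = 4.382%; on $600,000 that is $26,292.

$26,300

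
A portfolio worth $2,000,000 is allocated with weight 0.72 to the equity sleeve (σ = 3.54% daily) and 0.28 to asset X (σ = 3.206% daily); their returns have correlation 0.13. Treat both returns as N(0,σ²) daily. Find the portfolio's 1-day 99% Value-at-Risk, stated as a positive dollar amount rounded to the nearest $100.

σ_p² = 0.72²·3.54² + 0.28²·3.206² + 2·0.13·0.72·0.28·3.54·3.206 = 7.8971 (%²).
σ_p = √7.8971 = 2.810%.
At 99%, z = 2.326.
VaR = 2.326 × 2.810% = 6.536%; on $2,000,000 that is $130,720.

$130,700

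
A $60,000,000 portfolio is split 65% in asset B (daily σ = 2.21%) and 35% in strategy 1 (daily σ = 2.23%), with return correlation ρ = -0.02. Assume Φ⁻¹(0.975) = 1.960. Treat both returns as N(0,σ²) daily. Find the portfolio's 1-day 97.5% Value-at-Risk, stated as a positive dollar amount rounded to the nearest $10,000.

$1,910,000

σ_p² = 0.65²·2.21² + 0.35²·2.23² + 2·-0.02·0.65·0.35·2.21·2.23 = 2.6279 (%²).
σ_p = √2.6279 = 1.621%.
VaR = 1.960 × 1.621% = 3.177%; on $60,000,000 that is $1,906,200.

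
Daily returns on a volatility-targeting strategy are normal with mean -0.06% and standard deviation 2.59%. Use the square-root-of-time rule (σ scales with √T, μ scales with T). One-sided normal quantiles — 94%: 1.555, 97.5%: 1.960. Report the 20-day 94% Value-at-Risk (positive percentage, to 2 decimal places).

σ_{20d} = 2.59% × √20 = 11.583%; μ_{20d} = 20 × -0.06% = -1.200%.
VaR = −(-1.200%) + 1.555 × 11.583% = 19.212%.

19.21%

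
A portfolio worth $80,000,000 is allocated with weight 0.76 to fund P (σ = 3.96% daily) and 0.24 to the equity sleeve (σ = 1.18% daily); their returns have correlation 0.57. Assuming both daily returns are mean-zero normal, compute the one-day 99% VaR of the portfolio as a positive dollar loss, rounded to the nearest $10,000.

σ_p² = 0.76²·3.96² + 0.24²·1.18² + 2·0.57·0.76·0.24·3.96·1.18 = 10.1095 (%²).
σ_p = √10.1095 = 3.180%.
At 99%, z = 2.326.
VaR = 2.326 × 3.180% = 7.397%; on $80,000,000 that is $5,917,600.

$5,920,000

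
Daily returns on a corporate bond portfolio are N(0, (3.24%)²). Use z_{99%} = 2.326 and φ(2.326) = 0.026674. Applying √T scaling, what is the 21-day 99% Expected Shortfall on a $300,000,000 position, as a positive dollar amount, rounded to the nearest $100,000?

$118,800,000

σ_{21d} = 3.24% × √21 = 14.848%.
ES multiplier = φ(z)/(1−α) = 0.026674/0.01 = 2.667.
ES = 14.848% × 2.667 = 39.600%; on $300,000,000: $118,800,000.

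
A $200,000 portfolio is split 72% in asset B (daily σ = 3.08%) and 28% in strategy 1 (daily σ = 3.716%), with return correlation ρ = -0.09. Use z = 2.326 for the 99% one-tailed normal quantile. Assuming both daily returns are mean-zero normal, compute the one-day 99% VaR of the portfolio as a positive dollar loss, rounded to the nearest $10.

$10,990

σ_p² = 0.72²·3.08² + 0.28²·3.716² + 2·-0.09·0.72·0.28·3.08·3.716 = 5.5850 (%²).
σ_p = √5.5850 = 2.363%.
VaR = 2.326 × 2.363% = 5.496%; on $200,000 that is $10,992.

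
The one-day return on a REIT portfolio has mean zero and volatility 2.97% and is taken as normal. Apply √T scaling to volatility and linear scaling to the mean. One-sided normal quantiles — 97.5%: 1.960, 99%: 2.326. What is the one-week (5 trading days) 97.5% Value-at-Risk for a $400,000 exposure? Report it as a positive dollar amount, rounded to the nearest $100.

$52,100

σ_{5d} = 2.97% × √5 = 6.641%.
VaR = 1.960 × 6.641% = 13.016%.
On $400,000: 0.13016 × $400,000 = $52,064.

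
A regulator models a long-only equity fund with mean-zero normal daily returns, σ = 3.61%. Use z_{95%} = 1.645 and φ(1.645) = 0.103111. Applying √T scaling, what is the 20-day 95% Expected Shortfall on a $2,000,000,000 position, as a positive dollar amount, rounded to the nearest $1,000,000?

σ_{20d} = 3.61% × √20 = 16.144%.
ES multiplier = φ(z)/(1−α) = 0.103111/0.05 = 2.062.
ES = 16.144% × 2.062 = 33.289%; on $2,000,000,000: $665,780,000.

$666,000,000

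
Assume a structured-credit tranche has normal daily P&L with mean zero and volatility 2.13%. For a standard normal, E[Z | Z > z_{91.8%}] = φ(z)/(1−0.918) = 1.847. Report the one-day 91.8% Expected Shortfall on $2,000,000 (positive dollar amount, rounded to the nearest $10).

ES = 2.13% × 1.847 = 3.934%.
On $2,000,000: 0.03934 × $2,000,000 = $78,680.

$78,680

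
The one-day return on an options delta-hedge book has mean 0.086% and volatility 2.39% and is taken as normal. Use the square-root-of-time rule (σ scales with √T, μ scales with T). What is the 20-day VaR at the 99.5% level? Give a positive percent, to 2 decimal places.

25.81%

At 99.5%, z = 2.576.
σ_{20d} = 2.39% × √20 = 10.688%; μ_{20d} = 20 × 0.086% = 1.720%.
VaR = −(1.720%) + 2.576 × 10.688% = 25.812%.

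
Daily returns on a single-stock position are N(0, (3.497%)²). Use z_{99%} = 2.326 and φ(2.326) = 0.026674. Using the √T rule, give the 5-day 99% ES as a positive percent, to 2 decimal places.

σ_{5d} = 3.497% × √5 = 7.820%.
ES multiplier = φ(z)/(1−α) = 0.026674/0.01 = 2.667.
ES = 7.820% × 2.667 = 20.856%.

20.86%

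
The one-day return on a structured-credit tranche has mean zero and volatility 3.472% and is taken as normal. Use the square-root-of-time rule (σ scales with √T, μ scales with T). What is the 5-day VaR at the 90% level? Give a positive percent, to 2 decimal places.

9.95%

At 90%, z = 1.282.
σ_{5d} = 3.472% × √5 = 7.764%.
VaR = 1.282 × 7.764% = 9.953%.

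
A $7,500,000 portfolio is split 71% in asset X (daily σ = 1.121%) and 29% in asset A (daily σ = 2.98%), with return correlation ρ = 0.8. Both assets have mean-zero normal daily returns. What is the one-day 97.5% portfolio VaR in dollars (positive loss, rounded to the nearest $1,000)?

σ_p² = 0.71²·1.121² + 0.29²·2.98² + 2·0.8·0.71·0.29·1.121·2.98 = 2.4808 (%²).
σ_p = √2.4808 = 1.575%.
At 97.5%, z = 1.960.
VaR = 1.960 × 1.575% = 3.087%; on $7,500,000 that is $231,525.

$232,000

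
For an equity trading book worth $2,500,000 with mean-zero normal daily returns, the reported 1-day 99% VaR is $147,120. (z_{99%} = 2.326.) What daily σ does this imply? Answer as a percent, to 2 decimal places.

VaR as a fraction: $147,120 / $2,500,000 = 5.885%.
σ = VaR / z = 5.885% / 2.326 = 2.530%.

2.53%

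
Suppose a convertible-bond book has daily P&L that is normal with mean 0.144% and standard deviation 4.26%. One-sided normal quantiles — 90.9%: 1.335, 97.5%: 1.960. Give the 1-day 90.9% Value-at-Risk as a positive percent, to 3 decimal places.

5.543%

VaR = −μ + z·σ = −(0.144%) + 1.335 × 4.26% = 5.543%.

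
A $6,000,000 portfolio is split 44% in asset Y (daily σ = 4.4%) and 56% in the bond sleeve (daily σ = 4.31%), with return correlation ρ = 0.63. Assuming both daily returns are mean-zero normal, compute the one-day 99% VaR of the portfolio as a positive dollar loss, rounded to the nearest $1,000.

σ_p² = 0.44²·4.4² + 0.56²·4.31² + 2·0.63·0.44·0.56·4.4·4.31 = 15.4612 (%²).
σ_p = √15.4612 = 3.932%.
At 99%, z = 2.326.
VaR = 2.326 × 3.932% = 9.146%; on $6,000,000 that is $548,760.

$549,000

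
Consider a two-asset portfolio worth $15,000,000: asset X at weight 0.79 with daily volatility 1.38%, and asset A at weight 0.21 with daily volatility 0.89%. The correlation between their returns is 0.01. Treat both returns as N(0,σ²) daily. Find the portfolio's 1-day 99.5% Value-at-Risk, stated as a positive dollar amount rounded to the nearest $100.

$428,100

σ_p² = 0.79²·1.38² + 0.21²·0.89² + 2·0.01·0.79·0.21·1.38·0.89 = 1.2275 (%²).
σ_p = √1.2275 = 1.108%.
At 99.5%, z = 2.576.
VaR = 2.576 × 1.108% = 2.854%; on $15,000,000 that is $428,100.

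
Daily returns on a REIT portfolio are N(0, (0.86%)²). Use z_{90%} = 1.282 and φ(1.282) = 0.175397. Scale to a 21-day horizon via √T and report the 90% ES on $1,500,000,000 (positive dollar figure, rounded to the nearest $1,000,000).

σ_{21d} = 0.86% × √21 = 3.941%.
ES multiplier = φ(z)/(1−α) = 0.175397/0.1 = 1.754.
ES = 3.941% × 1.754 = 6.913%; on $1,500,000,000: $103,695,000.

$104,000,000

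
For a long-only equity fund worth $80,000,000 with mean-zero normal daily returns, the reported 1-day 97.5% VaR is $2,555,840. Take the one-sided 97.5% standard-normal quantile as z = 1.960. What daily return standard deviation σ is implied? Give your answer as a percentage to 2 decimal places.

VaR as a fraction: $2,555,840 / $80,000,000 = 3.195%.
σ = VaR / z = 3.195% / 1.960 = 1.630%.

1.63%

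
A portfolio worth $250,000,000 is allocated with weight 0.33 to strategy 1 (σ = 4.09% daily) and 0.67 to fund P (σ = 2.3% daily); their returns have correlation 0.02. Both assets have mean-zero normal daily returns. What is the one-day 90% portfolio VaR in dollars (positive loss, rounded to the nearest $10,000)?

σ_p² = 0.33²·4.09² + 0.67²·2.3² + 2·0.02·0.33·0.67·4.09·2.3 = 4.2796 (%²).
σ_p = √4.2796 = 2.069%.
At 90%, z = 1.282.
VaR = 1.282 × 2.069% = 2.652%; on $250,000,000 that is $6,630,000.

$6,630,000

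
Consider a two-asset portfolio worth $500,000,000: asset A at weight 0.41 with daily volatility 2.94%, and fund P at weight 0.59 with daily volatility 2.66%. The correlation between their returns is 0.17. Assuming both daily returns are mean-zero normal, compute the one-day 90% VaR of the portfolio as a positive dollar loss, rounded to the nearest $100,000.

$13,700,000

σ_p² = 0.41²·2.94² + 0.59²·2.66² + 2·0.17·0.41·0.59·2.94·2.66 = 4.5592 (%²).
σ_p = √4.5592 = 2.135%.
At 90%, z = 1.282.
VaR = 1.282 × 2.135% = 2.737%; on $500,000,000 that is $13,685,000.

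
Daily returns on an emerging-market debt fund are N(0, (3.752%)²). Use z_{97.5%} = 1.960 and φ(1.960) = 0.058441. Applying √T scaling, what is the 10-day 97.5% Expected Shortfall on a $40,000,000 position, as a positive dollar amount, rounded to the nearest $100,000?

σ_{10d} = 3.752% × √10 = 11.865%.
ES multiplier = φ(z)/(1−α) = 0.058441/0.025 = 2.338.
ES = 11.865% × 2.338 = 27.740%; on $40,000,000: $11,096,000.

$11,100,000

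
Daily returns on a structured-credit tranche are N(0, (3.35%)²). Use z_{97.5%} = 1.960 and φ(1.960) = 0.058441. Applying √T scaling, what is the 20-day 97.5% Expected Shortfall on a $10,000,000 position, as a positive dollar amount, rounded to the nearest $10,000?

$3,500,000

σ_{20d} = 3.35% × √20 = 14.982%.
ES multiplier = φ(z)/(1−α) = 0.058441/0.025 = 2.338.
ES = 14.982% × 2.338 = 35.028%; on $10,000,000: $3,502,800.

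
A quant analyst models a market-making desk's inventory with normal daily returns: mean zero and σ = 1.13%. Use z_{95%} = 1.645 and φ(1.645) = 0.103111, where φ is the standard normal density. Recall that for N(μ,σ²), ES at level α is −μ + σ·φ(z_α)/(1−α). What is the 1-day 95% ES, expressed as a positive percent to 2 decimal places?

2.33%

Tail multiplier: φ(z)/(1−α) = 0.103111 / 0.05 = 2.062.
ES = 1.13% × 2.062 = 2.330%.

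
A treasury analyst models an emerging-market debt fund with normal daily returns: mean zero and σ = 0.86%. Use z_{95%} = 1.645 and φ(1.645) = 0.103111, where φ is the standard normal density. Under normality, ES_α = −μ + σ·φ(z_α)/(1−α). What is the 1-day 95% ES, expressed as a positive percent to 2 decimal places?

1.77%

Tail multiplier: φ(z)/(1−α) = 0.103111 / 0.05 = 2.062.
ES = 0.86% × 2.062 = 1.773%.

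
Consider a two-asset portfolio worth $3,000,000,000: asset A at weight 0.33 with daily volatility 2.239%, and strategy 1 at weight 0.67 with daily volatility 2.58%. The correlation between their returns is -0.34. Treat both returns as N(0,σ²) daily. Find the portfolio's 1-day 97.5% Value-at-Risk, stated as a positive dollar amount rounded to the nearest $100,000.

$96,000,000

σ_p² = 0.33²·2.239² + 0.67²·2.58² + 2·-0.34·0.33·0.67·2.239·2.58 = 2.6655 (%²).
σ_p = √2.6655 = 1.633%.
At 97.5%, z = 1.960.
VaR = 1.960 × 1.633% = 3.201%; on $3,000,000,000 that is $96,030,000.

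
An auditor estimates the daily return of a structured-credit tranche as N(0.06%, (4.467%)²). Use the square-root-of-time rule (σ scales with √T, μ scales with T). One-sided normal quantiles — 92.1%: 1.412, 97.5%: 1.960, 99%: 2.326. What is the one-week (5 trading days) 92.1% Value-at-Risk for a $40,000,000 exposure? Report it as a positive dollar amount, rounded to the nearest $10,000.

σ_{5d} = 4.467% × √5 = 9.989%; μ_{5d} = 5 × 0.06% = 0.300%.
VaR = −(0.300%) + 1.412 × 9.989% = 13.804%.
On $40,000,000: 0.13804 × $40,000,000 = $5,521,600.

$5,520,000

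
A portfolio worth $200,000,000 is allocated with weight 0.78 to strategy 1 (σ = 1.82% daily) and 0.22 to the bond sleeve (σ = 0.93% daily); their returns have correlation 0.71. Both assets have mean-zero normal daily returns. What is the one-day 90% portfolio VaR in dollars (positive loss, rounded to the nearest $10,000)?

σ_p² = 0.78²·1.82² + 0.22²·0.93² + 2·0.71·0.78·0.22·1.82·0.93 = 2.4696 (%²).
σ_p = √2.4696 = 1.571%.
At 90%, z = 1.282.
VaR = 1.282 × 1.571% = 2.014%; on $200,000,000 that is $4,028,000.

$4,030,000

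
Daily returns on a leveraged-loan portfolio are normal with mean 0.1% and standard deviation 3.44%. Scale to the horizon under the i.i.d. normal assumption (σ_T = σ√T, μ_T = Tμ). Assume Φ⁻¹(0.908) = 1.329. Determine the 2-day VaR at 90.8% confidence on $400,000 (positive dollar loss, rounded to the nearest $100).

σ_{2d} = 3.44% × √2 = 4.865%; μ_{2d} = 2 × 0.1% = 0.200%.
VaR = −(0.200%) + 1.329 × 4.865% = 6.266%.
On $400,000: 0.06266 × $400,000 = $25,064.

$25,100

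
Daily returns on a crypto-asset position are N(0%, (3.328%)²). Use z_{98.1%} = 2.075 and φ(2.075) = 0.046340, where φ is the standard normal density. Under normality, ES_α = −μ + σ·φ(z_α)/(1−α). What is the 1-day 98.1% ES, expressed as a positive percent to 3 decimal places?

8.117%

Tail multiplier: φ(z)/(1−α) = 0.046340 / 0.019 = 2.439.
ES = 3.328% × 2.439 = 8.117%.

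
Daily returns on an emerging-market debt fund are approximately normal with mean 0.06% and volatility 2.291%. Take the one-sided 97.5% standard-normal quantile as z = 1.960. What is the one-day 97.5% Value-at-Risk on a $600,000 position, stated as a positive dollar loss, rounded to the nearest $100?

VaR = −μ + z·σ = −(0.06%) + 1.960 × 2.291% = 4.430%.
On $600,000: 0.04430 × $600,000 = $26,580.

$26,600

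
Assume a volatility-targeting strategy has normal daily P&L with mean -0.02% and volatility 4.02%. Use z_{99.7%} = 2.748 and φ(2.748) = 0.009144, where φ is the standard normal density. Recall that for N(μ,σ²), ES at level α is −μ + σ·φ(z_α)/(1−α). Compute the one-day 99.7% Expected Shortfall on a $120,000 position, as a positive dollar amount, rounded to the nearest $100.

$14,700

Tail multiplier: φ(z)/(1−α) = 0.009144 / 0.003 = 3.048.
ES = −(-0.02%) + 4.02% × 3.048 = 12.273%.
On $120,000: 0.12273 × $120,000 = $14,728.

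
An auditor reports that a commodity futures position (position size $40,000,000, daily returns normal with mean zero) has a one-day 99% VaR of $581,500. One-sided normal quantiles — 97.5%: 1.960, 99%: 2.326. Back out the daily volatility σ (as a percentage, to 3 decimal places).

0.625%

VaR as a fraction: $581,500 / $40,000,000 = 1.454%.
σ = VaR / z = 1.454% / 2.326 = 0.625%.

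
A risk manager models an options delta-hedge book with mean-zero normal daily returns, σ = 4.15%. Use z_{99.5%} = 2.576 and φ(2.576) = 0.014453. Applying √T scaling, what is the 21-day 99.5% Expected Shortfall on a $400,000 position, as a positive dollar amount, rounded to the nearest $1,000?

σ_{21d} = 4.15% × √21 = 19.018%.
ES multiplier = φ(z)/(1−α) = 0.014453/0.005 = 2.891.
ES = 19.018% × 2.891 = 54.981%; on $400,000: $219,924.

$220,000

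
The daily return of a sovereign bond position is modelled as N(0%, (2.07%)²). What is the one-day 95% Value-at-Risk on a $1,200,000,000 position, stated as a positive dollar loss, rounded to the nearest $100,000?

At 95% one-sided, z = 1.645.
VaR = z·σ = 1.645 × 2.07% = 3.405%.
On $1,200,000,000: 0.03405 × $1,200,000,000 = $40,860,000.

$40,900,000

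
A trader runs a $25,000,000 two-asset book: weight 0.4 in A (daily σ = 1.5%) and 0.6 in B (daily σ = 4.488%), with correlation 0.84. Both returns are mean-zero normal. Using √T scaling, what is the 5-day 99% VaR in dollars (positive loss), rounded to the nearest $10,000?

$4,180,000

σ_p = √(0.4²·1.5² + 0.6²·4.488² + 2·0.84·0.4·0.6·1.5·4.488) = 3.213%.
σ_{5d} = 3.213% × √5 = 7.184%.
z(99%) = 2.326.
VaR = 2.326 × 7.184% = 16.710%; on $25,000,000 that is $4,177,500.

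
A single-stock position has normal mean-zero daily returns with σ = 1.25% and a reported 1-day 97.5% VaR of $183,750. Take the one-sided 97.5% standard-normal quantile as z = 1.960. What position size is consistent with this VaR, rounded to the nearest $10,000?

VaR as a fraction of value: z·σ = 1.960 × 1.25% = 2.45%.
Position = $183,750 / 0.0245 = $7,500,000.

$7,500,000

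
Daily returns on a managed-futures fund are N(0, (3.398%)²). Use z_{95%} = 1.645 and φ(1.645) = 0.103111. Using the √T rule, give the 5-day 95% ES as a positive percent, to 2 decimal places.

σ_{5d} = 3.398% × √5 = 7.598%.
ES multiplier = φ(z)/(1−α) = 0.103111/0.05 = 2.062.
ES = 7.598% × 2.062 = 15.667%.

15.67%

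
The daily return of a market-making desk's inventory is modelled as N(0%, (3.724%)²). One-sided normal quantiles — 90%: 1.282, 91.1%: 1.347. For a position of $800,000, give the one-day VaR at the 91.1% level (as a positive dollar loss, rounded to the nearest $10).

$40,130

VaR = z·σ = 1.347 × 3.724% = 5.016%.
On $800,000: 0.05016 × $800,000 = $40,128.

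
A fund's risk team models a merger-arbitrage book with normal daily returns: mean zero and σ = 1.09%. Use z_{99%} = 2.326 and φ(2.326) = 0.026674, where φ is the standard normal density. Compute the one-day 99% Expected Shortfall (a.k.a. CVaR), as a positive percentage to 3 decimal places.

Tail multiplier: φ(z)/(1−α) = 0.026674 / 0.01 = 2.667.
ES = 1.09% × 2.667 = 2.907%.

2.907%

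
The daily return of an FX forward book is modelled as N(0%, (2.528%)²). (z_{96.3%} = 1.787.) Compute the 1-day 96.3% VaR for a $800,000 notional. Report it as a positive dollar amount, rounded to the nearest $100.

$36,100

VaR = z·σ = 1.787 × 2.528% = 4.518%.
On $800,000: 0.04518 × $800,000 = $36,144.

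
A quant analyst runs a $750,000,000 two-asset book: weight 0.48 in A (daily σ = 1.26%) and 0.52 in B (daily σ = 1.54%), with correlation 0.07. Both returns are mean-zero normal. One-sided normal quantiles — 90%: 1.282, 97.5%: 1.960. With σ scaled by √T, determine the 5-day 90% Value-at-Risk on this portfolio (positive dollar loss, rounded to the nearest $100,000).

σ_p = √(0.48²·1.26² + 0.52²·1.54² + 2·0.07·0.48·0.52·1.26·1.54) = 1.037%.
σ_{5d} = 1.037% × √5 = 2.319%.
VaR = 1.282 × 2.319% = 2.973%; on $750,000,000 that is $22,297,500.

$22,300,000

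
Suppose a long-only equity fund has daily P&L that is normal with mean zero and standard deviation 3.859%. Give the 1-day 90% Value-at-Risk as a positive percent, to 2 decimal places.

At 90% one-sided, z = 1.282.
VaR = z·σ = 1.282 × 3.859% = 4.947%.

4.95%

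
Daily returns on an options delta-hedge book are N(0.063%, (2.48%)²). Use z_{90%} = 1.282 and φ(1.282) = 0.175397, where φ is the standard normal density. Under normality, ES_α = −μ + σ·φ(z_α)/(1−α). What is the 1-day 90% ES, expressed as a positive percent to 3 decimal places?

4.287%

Tail multiplier: φ(z)/(1−α) = 0.175397 / 0.1 = 1.754.
ES = −(0.063%) + 2.48% × 1.754 = 4.287%.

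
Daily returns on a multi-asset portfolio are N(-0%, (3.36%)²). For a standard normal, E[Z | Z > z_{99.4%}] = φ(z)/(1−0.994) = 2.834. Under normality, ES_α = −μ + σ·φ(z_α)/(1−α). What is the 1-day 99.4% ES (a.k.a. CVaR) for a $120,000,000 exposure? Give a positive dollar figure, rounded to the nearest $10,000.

$11,430,000

ES = 3.36% × 2.834 = 9.522%.
On $120,000,000: 0.09522 × $120,000,000 = $11,426,400.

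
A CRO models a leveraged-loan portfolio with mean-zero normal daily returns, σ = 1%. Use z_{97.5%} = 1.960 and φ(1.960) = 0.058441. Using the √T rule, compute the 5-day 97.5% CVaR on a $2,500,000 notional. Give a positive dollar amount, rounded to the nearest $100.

$130,700

σ_{5d} = 1% × √5 = 2.236%.
ES multiplier = φ(z)/(1−α) = 0.058441/0.025 = 2.338.
ES = 2.236% × 2.338 = 5.228%; on $2,500,000: $130,700.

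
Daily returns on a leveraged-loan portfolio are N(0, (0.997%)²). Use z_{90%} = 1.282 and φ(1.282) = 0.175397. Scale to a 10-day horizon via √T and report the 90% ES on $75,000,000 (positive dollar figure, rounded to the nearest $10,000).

σ_{10d} = 0.997% × √10 = 3.153%.
ES multiplier = φ(z)/(1−α) = 0.175397/0.1 = 1.754.
ES = 3.153% × 1.754 = 5.530%; on $75,000,000: $4,147,500.

$4,150,000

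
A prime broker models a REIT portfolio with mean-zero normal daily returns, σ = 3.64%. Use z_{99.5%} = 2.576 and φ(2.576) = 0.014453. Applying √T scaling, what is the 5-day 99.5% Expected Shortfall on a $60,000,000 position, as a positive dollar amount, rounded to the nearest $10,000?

σ_{5d} = 3.64% × √5 = 8.139%.
ES multiplier = φ(z)/(1−α) = 0.014453/0.005 = 2.891.
ES = 8.139% × 2.891 = 23.530%; on $60,000,000: $14,118,000.

$14,120,000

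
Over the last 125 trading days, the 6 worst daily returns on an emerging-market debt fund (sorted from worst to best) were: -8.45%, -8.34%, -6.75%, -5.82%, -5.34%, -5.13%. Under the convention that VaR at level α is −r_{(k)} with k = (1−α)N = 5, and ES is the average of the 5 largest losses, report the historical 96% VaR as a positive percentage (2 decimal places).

k = 5; the 5th lowest return is -5.34%, so VaR = 5.34%.

5.34%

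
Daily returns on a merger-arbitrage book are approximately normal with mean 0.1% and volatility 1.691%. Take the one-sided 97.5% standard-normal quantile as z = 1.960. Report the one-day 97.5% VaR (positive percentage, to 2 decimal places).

VaR = −μ + z·σ = −(0.1%) + 1.960 × 1.691% = 3.214%.

3.21%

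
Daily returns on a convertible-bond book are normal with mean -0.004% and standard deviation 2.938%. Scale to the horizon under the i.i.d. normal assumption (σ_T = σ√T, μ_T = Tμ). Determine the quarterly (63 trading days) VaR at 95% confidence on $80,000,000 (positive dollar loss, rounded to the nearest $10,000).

$30,890,000

At 95%, z = 1.645.
σ_{63d} = 2.938% × √63 = 23.320%; μ_{63d} = 63 × -0.004% = -0.252%.
VaR = −(-0.252%) + 1.645 × 23.320% = 38.613%.
On $80,000,000: 0.38613 × $80,000,000 = $30,890,400.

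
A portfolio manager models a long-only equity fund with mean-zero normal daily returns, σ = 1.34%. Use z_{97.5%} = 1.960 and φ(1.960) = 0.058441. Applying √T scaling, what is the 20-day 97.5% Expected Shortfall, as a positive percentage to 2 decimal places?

σ_{20d} = 1.34% × √20 = 5.993%.
ES multiplier = φ(z)/(1−α) = 0.058441/0.025 = 2.338.
ES = 5.993% × 2.338 = 14.012%.

14.01%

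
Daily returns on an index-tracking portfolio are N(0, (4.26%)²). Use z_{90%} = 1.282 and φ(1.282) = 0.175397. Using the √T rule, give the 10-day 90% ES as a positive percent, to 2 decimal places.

σ_{10d} = 4.26% × √10 = 13.471%.
ES multiplier = φ(z)/(1−α) = 0.175397/0.1 = 1.754.
ES = 13.471% × 1.754 = 23.628%.

23.63%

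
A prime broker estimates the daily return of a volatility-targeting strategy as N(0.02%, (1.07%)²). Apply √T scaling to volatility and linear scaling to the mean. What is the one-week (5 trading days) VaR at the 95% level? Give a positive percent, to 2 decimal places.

At 95%, z = 1.645.
σ_{5d} = 1.07% × √5 = 2.393%; μ_{5d} = 5 × 0.02% = 0.100%.
VaR = −(0.100%) + 1.645 × 2.393% = 3.836%.

3.84%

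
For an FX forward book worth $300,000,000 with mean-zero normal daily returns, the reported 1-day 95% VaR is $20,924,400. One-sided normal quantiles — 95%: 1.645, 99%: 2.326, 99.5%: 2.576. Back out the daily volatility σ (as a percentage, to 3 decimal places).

4.240%

VaR as a fraction: $20,924,400 / $300,000,000 = 6.975%.
σ = VaR / z = 6.975% / 1.645 = 4.240%.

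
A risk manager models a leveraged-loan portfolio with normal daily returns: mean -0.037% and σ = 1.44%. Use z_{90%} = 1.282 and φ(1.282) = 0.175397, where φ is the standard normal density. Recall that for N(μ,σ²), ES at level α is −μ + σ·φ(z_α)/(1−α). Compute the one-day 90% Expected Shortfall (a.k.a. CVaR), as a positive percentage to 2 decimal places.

Tail multiplier: φ(z)/(1−α) = 0.175397 / 0.1 = 1.754.
ES = −(-0.037%) + 1.44% × 1.754 = 2.563%.

2.56%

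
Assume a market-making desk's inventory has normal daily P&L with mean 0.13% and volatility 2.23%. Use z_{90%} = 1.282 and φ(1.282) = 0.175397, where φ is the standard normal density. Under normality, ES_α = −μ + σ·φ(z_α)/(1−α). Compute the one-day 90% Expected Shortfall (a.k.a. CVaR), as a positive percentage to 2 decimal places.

3.78%

Tail multiplier: φ(z)/(1−α) = 0.175397 / 0.1 = 1.754.
ES = −(0.13%) + 2.23% × 1.754 = 3.781%.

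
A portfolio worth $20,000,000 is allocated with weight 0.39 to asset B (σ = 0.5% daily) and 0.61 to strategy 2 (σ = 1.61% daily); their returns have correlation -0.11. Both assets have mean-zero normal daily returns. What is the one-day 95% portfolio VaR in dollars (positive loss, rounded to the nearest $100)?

$322,400

σ_p² = 0.39²·0.5² + 0.61²·1.61² + 2·-0.11·0.39·0.61·0.5·1.61 = 0.9604 (%²).
σ_p = √0.9604 = 0.980%.
At 95%, z = 1.645.
VaR = 1.645 × 0.980% = 1.612%; on $20,000,000 that is $322,400.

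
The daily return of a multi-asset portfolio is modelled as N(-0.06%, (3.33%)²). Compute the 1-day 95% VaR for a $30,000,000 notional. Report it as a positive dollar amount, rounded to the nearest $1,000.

$1,661,000

At 95% one-sided, z = 1.645.
VaR = −μ + z·σ = −(-0.06%) + 1.645 × 3.33% = 5.538%.
On $30,000,000: 0.05538 × $30,000,000 = $1,661,400.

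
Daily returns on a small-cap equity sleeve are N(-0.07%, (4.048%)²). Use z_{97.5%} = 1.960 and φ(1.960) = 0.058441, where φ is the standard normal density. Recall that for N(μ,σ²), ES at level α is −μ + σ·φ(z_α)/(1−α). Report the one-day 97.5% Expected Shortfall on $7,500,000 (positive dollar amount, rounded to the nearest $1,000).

Tail multiplier: φ(z)/(1−α) = 0.058441 / 0.025 = 2.338.
ES = −(-0.07%) + 4.048% × 2.338 = 9.534%.
On $7,500,000: 0.09534 × $7,500,000 = $715,050.

$715,000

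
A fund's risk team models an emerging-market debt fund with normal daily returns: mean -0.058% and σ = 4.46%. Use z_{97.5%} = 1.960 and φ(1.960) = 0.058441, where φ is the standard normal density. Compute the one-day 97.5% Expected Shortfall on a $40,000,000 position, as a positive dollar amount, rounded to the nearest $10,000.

Tail multiplier: φ(z)/(1−α) = 0.058441 / 0.025 = 2.338.
ES = −(-0.058%) + 4.46% × 2.338 = 10.485%.
On $40,000,000: 0.10485 × $40,000,000 = $4,194,000.

$4,190,000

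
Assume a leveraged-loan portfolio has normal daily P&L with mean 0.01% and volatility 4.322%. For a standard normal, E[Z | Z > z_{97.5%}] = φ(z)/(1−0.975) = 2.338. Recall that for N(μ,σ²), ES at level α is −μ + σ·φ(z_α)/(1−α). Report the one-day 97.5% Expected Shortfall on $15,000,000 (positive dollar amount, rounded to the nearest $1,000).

$1,514,000

ES = −(0.01%) + 4.322% × 2.338 = 10.095%.
On $15,000,000: 0.10095 × $15,000,000 = $1,514,250.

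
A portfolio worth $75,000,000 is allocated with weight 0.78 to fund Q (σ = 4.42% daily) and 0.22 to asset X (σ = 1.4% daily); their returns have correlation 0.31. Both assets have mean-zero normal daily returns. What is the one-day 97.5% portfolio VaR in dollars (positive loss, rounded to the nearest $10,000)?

$5,230,000

σ_p² = 0.78²·4.42² + 0.22²·1.4² + 2·0.31·0.78·0.22·4.42·1.4 = 12.6392 (%²).
σ_p = √12.6392 = 3.555%.
At 97.5%, z = 1.960.
VaR = 1.960 × 3.555% = 6.968%; on $75,000,000 that is $5,226,000.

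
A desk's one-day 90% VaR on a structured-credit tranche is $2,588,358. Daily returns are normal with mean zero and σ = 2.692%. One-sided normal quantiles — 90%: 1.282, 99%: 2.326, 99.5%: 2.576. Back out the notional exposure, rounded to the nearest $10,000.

$75,000,000

VaR as a fraction of value: z·σ = 1.282 × 2.692% = 3.45114%.
Position = $2,588,358 / 0.0345114 = $75,000,000.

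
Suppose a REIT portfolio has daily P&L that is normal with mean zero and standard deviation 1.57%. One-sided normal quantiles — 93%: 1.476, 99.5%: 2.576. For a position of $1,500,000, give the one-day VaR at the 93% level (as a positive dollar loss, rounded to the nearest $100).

VaR = z·σ = 1.476 × 1.57% = 2.317%.
On $1,500,000: 0.02317 × $1,500,000 = $34,755.

$34,800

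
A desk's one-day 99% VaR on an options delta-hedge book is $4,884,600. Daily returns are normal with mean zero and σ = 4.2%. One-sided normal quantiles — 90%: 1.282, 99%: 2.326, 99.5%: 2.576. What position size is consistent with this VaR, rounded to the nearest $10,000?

VaR as a fraction of value: z·σ = 2.326 × 4.2% = 9.7692%.
Position = $4,884,600 / 0.097692 = $50,000,000.

$50,000,000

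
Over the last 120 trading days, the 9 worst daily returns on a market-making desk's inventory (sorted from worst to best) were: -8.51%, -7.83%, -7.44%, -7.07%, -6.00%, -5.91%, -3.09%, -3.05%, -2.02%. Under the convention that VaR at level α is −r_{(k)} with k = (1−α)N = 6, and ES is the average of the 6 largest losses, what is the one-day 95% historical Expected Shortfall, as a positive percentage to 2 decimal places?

7.13%

The 6 worst returns sum to -42.76%.
ES = −(-42.76%) / 6 = 7.1266…% ≈ 7.13%.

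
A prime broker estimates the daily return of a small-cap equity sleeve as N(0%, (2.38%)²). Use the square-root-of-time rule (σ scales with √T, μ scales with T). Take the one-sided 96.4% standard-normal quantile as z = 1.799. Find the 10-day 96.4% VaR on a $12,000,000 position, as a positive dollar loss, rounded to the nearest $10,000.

$1,620,000

σ_{10d} = 2.38% × √10 = 7.526%.
VaR = 1.799 × 7.526% = 13.539%.
On $12,000,000: 0.13539 × $12,000,000 = $1,624,680.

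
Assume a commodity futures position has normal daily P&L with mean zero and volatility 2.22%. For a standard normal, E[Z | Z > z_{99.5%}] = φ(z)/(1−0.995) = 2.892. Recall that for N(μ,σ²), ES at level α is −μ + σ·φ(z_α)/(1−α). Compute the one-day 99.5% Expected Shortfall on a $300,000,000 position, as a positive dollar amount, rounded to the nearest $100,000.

ES = 2.22% × 2.892 = 6.420%.
On $300,000,000: 0.06420 × $300,000,000 = $19,260,000.

$19,300,000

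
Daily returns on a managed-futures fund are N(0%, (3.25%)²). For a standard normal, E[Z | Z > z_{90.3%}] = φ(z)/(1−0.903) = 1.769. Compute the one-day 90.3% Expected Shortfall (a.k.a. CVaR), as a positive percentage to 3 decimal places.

5.749%

ES = 3.25% × 1.769 = 5.749%.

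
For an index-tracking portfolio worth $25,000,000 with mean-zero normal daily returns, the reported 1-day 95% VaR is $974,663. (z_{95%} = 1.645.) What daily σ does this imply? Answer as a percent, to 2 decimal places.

2.37%

VaR as a fraction: $974,663 / $25,000,000 = 3.899%.
σ = VaR / z = 3.899% / 1.645 = 2.370%.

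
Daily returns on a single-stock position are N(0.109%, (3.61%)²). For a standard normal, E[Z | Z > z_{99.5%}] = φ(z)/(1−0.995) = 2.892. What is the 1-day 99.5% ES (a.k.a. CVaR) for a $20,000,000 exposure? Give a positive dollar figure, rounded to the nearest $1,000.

$2,066,000

ES = −(0.109%) + 3.61% × 2.892 = 10.331%.
On $20,000,000: 0.10331 × $20,000,000 = $2,066,200.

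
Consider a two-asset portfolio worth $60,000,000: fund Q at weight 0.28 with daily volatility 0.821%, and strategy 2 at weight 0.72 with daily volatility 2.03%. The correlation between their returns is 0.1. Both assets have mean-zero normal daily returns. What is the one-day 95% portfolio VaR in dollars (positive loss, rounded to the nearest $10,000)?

$1,480,000

σ_p² = 0.28²·0.821² + 0.72²·2.03² + 2·0.1·0.28·0.72·0.821·2.03 = 2.2563 (%²).
σ_p = √2.2563 = 1.502%.
At 95%, z = 1.645.
VaR = 1.645 × 1.502% = 2.471%; on $60,000,000 that is $1,482,600.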